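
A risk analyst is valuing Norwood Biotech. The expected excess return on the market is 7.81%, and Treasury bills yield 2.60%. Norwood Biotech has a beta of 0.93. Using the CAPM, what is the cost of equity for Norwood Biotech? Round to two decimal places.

E(R) = R_f + β × MRP = 2.60% + 0.93 × 7.81% = 9.86%

9.86%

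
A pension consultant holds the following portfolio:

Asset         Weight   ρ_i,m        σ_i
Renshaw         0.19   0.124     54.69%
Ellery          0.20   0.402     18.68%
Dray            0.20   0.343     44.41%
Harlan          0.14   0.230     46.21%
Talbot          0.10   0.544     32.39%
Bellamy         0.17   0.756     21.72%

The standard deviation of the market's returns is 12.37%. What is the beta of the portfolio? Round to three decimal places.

β_Renshaw = 0.124 × 54.69% / 12.37% = 0.5482
β_Ellery = 0.402 × 18.68% / 12.37% = 0.6071
β_Dray = 0.343 × 44.41% / 12.37% = 1.2314
β_Harlan = 0.230 × 46.21% / 12.37% = 0.8592
β_Talbot = 0.544 × 32.39% / 12.37% = 1.4244
β_Bellamy = 0.756 × 21.72% / 12.37% = 1.3274
β_P = Σ w_i β_i = 0.19×0.5482 + 0.20×0.6071 + 0.20×1.2314 + 0.14×0.8592 + 0.10×1.4244 + 0.17×1.3274 = 0.9602

0.960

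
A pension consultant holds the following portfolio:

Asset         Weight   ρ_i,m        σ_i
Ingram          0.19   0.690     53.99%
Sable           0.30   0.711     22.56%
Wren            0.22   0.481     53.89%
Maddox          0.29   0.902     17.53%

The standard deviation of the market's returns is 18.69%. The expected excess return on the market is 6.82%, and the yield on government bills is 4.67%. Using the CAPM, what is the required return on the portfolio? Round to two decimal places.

12.76%

β_Ingram = 0.690 × 53.99% / 18.69% = 1.9932
β_Sable = 0.711 × 22.56% / 18.69% = 0.8582
β_Wren = 0.481 × 53.89% / 18.69% = 1.3869
β_Maddox = 0.902 × 17.53% / 18.69% = 0.8460
β_P = Σ w_i β_i = 0.19×1.9932 + 0.30×0.8582 + 0.22×1.3869 + 0.29×0.8460 = 1.1866
E(R_P) = R_f + β_P × MRP = 4.67% + 1.1866 × 6.82% = 12.76%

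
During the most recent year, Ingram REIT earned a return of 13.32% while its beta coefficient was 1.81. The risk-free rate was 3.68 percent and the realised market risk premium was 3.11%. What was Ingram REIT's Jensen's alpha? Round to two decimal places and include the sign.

+4.01%

CAPM benchmark = R_f + β(R_m − R_f) = 3.68% + 1.81 × 3.11% = 9.3091%
α = actual − benchmark = 13.32% − 9.3091% = +4.01%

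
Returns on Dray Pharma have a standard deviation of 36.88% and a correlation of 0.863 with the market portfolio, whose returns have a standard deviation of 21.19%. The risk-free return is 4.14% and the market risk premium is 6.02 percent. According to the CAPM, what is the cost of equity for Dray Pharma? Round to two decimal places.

β = ρ × σ_i / σ_m = 0.863 × 36.88% / 21.19% = 1.5020
E(R) = 4.14% + 1.5020 × 6.02% = 13.18%

13.18%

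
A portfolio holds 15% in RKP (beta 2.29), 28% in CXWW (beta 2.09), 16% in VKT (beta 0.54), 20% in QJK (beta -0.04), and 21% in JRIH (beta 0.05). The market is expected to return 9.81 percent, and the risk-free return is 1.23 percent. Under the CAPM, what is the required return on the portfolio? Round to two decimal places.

9.96%

β_P = Σ w_i β_i = 0.15×2.29 + 0.28×2.09 + 0.16×0.54 + 0.20×-0.04 + 0.21×0.05 = 1.0176
MRP = 9.81% − 1.23% = 8.58%
E(R_P) = R_f + β_P × MRP = 1.23% + 1.0176 × 8.58% = 9.96%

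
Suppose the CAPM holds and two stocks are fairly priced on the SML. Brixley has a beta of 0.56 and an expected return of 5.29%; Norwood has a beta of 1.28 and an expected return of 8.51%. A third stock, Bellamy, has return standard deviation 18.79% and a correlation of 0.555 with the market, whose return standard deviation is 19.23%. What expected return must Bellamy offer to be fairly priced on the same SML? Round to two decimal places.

5.21%

MRP = (8.51% − 5.29%) / (1.28 − 0.56) = 4.4722%
R_f = 5.29% − 0.56 × 4.4722% = 2.7856%
β_Bellamy = ρ·σ_i/σ_m = 0.555 × 18.79 / 19.23 = 0.5423
E(R_Bellamy) = R_f + β × MRP = 2.7856% + 0.5423 × 4.4722% = 5.21%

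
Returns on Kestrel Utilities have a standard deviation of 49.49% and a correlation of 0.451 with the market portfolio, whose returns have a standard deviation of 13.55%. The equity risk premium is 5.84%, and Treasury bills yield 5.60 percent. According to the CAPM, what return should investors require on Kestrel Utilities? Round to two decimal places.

β = ρ × σ_i / σ_m = 0.451 × 49.49% / 13.55% = 1.6472
E(R) = 5.60% + 1.6472 × 5.84% = 15.22%

15.22%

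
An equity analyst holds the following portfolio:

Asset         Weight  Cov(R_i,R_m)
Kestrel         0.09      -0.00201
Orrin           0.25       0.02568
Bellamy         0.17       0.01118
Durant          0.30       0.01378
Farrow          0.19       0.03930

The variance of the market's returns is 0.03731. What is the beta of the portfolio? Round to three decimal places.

0.529

β_Kestrel = -0.00201 / 0.03731 = -0.0539
β_Orrin = 0.02568 / 0.03731 = 0.6883
β_Bellamy = 0.01118 / 0.03731 = 0.2997
β_Durant = 0.01378 / 0.03731 = 0.3693
β_Farrow = 0.03930 / 0.03731 = 1.0533
β_P = Σ w_i β_i = 0.09×-0.0539 + 0.25×0.6883 + 0.17×0.2997 + 0.30×0.3693 + 0.19×1.0533 = 0.5291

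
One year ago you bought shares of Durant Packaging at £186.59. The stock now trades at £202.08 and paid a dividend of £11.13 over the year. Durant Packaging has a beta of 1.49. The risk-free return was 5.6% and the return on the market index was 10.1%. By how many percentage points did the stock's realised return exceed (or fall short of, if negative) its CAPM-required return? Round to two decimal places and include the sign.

Realised HPR = (P1 + D1 − P0) / P0 = (202.08 + 11.13 − 186.59) / 186.59 = 26.62 / 186.59 = 14.2666%
MRP = 10.1% − 5.6% = 4.50%
CAPM required = R_f + β·MRP = 5.6% + 1.49 × 4.5% = 12.3050%
α = realised − required = 14.2666% − 12.3050% = +1.96%

+1.96%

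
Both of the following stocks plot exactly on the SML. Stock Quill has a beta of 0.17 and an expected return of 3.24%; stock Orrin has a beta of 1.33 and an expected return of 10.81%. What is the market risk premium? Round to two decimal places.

6.53%

Both satisfy E(R) = R_f + β·MRP, so the slope of the SML is
MRP = (10.81% − 3.24%) / (1.33 − 0.17) = 7.57% / 1.16 = 6.5259%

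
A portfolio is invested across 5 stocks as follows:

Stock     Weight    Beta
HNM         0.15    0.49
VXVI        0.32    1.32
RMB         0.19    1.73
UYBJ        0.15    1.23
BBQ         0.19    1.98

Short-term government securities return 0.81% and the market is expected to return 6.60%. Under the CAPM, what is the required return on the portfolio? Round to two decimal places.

8.83%

β_P = Σ w_i β_i = 0.15×0.49 + 0.32×1.32 + 0.19×1.73 + 0.15×1.23 + 0.19×1.98 = 1.3853
MRP = 6.60% − 0.81% = 5.79%
E(R_P) = R_f + β_P × MRP = 0.81% + 1.3853 × 5.79% = 8.83%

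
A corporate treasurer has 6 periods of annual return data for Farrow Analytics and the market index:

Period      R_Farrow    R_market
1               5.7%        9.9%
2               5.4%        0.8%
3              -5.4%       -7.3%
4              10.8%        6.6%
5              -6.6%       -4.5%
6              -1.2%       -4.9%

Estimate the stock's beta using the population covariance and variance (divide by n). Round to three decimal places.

Mean R_i = (5.7 + 5.4 − 5.4 + 10.8 − 6.6 − 1.2) / 6 = 1.4500%
Mean R_m = (9.9 + 0.8 − 7.3 + 6.6 − 4.5 − 4.9) / 6 = 0.1000%
Σ(R_i − R̄_i)(R_m − R̄_m) = 206.1600  ⇒  Cov = 206.1600 / 6 = 34.3600
Σ(R_m − R̄_m)² = 239.7000  ⇒  Var(R_m) = 239.7000 / 6 = 39.9500
β = Cov / Var(R_m) = 34.3600 / 39.9500 = 0.8601

0.860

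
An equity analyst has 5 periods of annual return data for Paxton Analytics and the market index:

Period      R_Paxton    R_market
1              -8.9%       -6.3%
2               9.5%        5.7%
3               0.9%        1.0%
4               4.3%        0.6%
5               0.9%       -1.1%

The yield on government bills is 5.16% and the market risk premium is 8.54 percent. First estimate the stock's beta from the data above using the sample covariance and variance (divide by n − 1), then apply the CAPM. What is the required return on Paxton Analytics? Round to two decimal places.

18.05%

Mean R_i = (-8.9 + 9.5 + 0.9 + 4.3 + 0.9) / 5 = 1.3400%
Mean R_m = (-6.3 + 5.7 + 1.0 + 0.6 − 1.1) / 5 = -0.0200%
Σ(R_i − R̄_i)(R_m − R̄_m) = 112.8440  ⇒  Cov = 112.8440 / 4 = 28.2110
Σ(R_m − R̄_m)² = 74.7480  ⇒  Var(R_m) = 74.7480 / 4 = 18.6870
β = Cov / Var(R_m) = 28.2110 / 18.6870 = 1.5097
E(R) = R_f + β × MRP = 5.16% + 1.5097 × 8.54% = 18.05%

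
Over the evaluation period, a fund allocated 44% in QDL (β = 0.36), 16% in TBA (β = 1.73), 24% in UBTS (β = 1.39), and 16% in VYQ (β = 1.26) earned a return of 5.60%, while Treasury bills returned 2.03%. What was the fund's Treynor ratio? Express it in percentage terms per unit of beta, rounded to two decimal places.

β_P = 0.44×0.36 + 0.16×1.73 + 0.24×1.39 + 0.16×1.26 = 0.9704
Treynor = (R_P − R_f) / β_P = (5.60% − 2.03%) / 0.9704 = 3.57% / 0.9704 = 3.68%

3.68%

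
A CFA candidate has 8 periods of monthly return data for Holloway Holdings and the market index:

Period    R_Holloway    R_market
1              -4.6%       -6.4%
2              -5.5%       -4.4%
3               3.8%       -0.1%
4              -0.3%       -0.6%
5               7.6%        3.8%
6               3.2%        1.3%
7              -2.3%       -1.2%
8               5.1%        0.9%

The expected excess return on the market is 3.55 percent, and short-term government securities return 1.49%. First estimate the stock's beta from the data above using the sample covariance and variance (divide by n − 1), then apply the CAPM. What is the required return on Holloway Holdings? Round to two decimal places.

6.31%

Mean R_i = (-4.6 − 5.5 + 3.8 − 0.3 + 7.6 + 3.2 − 2.3 + 5.1) / 8 = 0.8750%
Mean R_m = (-6.4 − 4.4 − 0.1 − 0.6 + 3.8 + 1.3 − 1.2 + 0.9) / 8 = -0.8375%
Σ(R_i − R̄_i)(R_m − R̄_m) = 99.6925  ⇒  Cov = 99.6925 / 7 = 14.2418
Σ(R_m − R̄_m)² = 73.4588  ⇒  Var(R_m) = 73.4588 / 7 = 10.4941
β = Cov / Var(R_m) = 14.2418 / 10.4941 = 1.3571
E(R) = R_f + β × MRP = 1.49% + 1.3571 × 3.55% = 6.31%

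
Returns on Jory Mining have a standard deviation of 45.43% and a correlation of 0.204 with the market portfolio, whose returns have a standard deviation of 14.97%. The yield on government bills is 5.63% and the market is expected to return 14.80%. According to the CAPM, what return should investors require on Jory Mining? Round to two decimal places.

11.31%

β = ρ × σ_i / σ_m = 0.204 × 45.43% / 14.97% = 0.6191
MRP = 14.80% − 5.63% = 9.17%
E(R) = 5.63% + 0.6191 × 9.17% = 11.31%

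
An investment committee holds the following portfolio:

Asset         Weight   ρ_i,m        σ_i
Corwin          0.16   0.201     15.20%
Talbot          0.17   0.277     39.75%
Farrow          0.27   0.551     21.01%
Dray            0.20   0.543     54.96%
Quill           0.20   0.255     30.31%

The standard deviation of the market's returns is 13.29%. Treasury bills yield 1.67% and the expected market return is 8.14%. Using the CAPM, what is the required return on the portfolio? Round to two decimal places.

β_Corwin = 0.201 × 15.20% / 13.29% = 0.2299
β_Talbot = 0.277 × 39.75% / 13.29% = 0.8285
β_Farrow = 0.551 × 21.01% / 13.29% = 0.8711
β_Dray = 0.543 × 54.96% / 13.29% = 2.2455
β_Quill = 0.255 × 30.31% / 13.29% = 0.5816
β_P = Σ w_i β_i = 0.16×0.2299 + 0.17×0.8285 + 0.27×0.8711 + 0.20×2.2455 + 0.20×0.5816 = 0.9782
MRP = 8.14% − 1.67% = 6.47%
E(R_P) = R_f + β_P × MRP = 1.67% + 0.9782 × 6.47% = 8.00%

8.00%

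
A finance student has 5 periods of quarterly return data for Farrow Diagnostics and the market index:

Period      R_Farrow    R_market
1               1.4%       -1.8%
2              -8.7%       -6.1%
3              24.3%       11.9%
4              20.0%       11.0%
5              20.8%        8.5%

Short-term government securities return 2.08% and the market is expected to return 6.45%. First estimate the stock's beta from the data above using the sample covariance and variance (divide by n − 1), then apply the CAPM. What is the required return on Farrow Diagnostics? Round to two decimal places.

9.75%

Mean R_i = (1.4 − 8.7 + 24.3 + 20.0 + 20.8) / 5 = 11.5600%
Mean R_m = (-1.8 − 6.1 + 11.9 + 11.0 + 8.5) / 5 = 4.7000%
Σ(R_i − R̄_i)(R_m − R̄_m) = 464.8600  ⇒  Cov = 464.8600 / 4 = 116.2150
Σ(R_m − R̄_m)² = 264.8600  ⇒  Var(R_m) = 264.8600 / 4 = 66.2150
β = Cov / Var(R_m) = 116.2150 / 66.2150 = 1.7551
MRP = 6.45% − 2.08% = 4.37%
E(R) = R_f + β × MRP = 2.08% + 1.7551 × 4.37% = 9.75%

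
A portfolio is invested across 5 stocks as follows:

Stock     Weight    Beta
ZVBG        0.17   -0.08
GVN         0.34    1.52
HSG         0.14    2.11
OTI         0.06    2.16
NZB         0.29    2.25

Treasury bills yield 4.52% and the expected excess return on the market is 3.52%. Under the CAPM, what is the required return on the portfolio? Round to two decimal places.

β_P = Σ w_i β_i = 0.17×-0.08 + 0.34×1.52 + 0.14×2.11 + 0.06×2.16 + 0.29×2.25 = 1.5807
E(R_P) = R_f + β_P × MRP = 4.52% + 1.5807 × 3.52% = 10.08%

10.08%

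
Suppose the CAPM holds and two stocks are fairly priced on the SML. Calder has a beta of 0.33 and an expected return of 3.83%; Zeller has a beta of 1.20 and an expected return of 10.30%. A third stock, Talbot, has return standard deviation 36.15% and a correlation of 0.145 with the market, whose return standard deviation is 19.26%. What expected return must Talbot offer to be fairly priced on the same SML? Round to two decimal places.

MRP = (10.30% − 3.83%) / (1.20 − 0.33) = 7.4368%
R_f = 3.83% − 0.33 × 7.4368% = 1.3759%
β_Talbot = ρ·σ_i/σ_m = 0.145 × 36.15 / 19.26 = 0.2722
E(R_Talbot) = R_f + β × MRP = 1.3759% + 0.2722 × 7.4368% = 3.40%

3.40%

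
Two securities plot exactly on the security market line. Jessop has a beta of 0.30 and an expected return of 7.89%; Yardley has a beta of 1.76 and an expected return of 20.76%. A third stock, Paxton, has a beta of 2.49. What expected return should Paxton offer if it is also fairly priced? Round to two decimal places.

MRP (SML slope) = (20.76% − 7.89%) / (1.76 − 0.30) = 12.87% / 1.46 = 8.8151%
R_f (intercept) = 7.89% − 0.30 × 8.8151% = 5.2455%
E(R_Paxton) = R_f + β × MRP = 5.2455% + 2.49 × 8.8151% = 27.20%

27.20%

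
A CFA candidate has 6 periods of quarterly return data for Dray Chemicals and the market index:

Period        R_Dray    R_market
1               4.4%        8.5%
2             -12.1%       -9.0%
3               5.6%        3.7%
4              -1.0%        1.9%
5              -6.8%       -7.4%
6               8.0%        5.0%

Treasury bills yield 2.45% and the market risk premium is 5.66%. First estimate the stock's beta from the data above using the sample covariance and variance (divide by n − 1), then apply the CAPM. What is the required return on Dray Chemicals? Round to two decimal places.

Mean R_i = (4.4 − 12.1 + 5.6 − 1.0 − 6.8 + 8.0) / 6 = -0.3167%
Mean R_m = (8.5 − 9.0 + 3.7 + 1.9 − 7.4 + 5.0) / 6 = 0.4500%
Σ(R_i − R̄_i)(R_m − R̄_m) = 256.2950  ⇒  Cov = 256.2950 / 5 = 51.2590
Σ(R_m − R̄_m)² = 249.0950  ⇒  Var(R_m) = 249.0950 / 5 = 49.8190
β = Cov / Var(R_m) = 51.2590 / 49.8190 = 1.0289
E(R) = R_f + β × MRP = 2.45% + 1.0289 × 5.66% = 8.27%

8.27%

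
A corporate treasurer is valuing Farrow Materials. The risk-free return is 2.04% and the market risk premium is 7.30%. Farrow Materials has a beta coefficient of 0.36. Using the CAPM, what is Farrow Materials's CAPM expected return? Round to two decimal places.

4.67%

E(R) = R_f + β × MRP = 2.04% + 0.36 × 7.30% = 4.67%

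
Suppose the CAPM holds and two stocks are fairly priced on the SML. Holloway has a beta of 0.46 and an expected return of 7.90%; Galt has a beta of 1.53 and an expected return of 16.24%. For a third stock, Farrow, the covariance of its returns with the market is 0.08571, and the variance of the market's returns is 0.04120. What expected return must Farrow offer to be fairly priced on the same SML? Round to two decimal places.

20.53%

MRP = (16.24% − 7.90%) / (1.53 − 0.46) = 7.7944%
R_f = 7.90% − 0.46 × 7.7944% = 4.3146%
β_Farrow = Cov / Var(R_m) = 0.08571 / 0.04120 = 2.0803
E(R_Farrow) = R_f + β × MRP = 4.3146% + 2.0803 × 7.7944% = 20.53%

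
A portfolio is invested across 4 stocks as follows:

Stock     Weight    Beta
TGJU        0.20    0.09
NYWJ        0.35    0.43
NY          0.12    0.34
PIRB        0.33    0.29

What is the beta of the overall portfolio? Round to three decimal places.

0.305

β_P = Σ w_i β_i = 0.20×0.09 + 0.35×0.43 + 0.12×0.34 + 0.33×0.29 = 0.3050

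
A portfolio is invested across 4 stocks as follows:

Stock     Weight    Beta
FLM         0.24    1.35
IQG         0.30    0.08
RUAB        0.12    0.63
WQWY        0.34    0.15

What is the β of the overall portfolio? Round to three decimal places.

0.475

β_P = Σ w_i β_i = 0.24×1.35 + 0.30×0.08 + 0.12×0.63 + 0.34×0.15 = 0.4746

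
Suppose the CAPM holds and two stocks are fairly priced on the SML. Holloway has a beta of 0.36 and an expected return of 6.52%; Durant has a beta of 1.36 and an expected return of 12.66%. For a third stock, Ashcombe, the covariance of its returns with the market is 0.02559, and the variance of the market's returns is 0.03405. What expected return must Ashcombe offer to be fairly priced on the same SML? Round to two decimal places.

MRP = (12.66% − 6.52%) / (1.36 − 0.36) = 6.1400%
R_f = 6.52% − 0.36 × 6.1400% = 4.3096%
β_Ashcombe = Cov / Var(R_m) = 0.02559 / 0.03405 = 0.7515
E(R_Ashcombe) = R_f + β × MRP = 4.3096% + 0.7515 × 6.1400% = 8.92%

8.92%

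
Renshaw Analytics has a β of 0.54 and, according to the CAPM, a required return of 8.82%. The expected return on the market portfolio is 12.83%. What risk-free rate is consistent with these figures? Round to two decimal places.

E(R) = R_f + β(E(R_m) − R_f) = R_f(1 − β) + β·E(R_m)
8.82% = R_f × (1 − 0.54) + 0.54 × 12.83%
8.82% = R_f × 0.46 + 6.9282%
R_f = (8.82% − 6.9282%) / 0.46 = 4.11%

4.11%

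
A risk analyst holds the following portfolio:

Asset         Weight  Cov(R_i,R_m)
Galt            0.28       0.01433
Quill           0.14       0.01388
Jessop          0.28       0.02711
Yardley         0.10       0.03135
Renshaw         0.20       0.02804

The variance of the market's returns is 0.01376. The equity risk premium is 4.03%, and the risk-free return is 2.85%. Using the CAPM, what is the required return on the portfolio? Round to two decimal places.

9.38%

β_Galt = 0.01433 / 0.01376 = 1.0414
β_Quill = 0.01388 / 0.01376 = 1.0087
β_Jessop = 0.02711 / 0.01376 = 1.9702
β_Yardley = 0.03135 / 0.01376 = 2.2783
β_Renshaw = 0.02804 / 0.01376 = 2.0378
β_P = Σ w_i β_i = 0.28×1.0414 + 0.14×1.0087 + 0.28×1.9702 + 0.10×2.2783 + 0.20×2.0378 = 1.6199
E(R_P) = R_f + β_P × MRP = 2.85% + 1.6199 × 4.03% = 9.38%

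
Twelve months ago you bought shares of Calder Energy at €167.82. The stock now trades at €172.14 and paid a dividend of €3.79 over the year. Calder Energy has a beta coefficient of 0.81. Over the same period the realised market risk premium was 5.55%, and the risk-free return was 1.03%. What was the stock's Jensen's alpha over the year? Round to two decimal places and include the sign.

-0.69%

Realised HPR = (P1 + D1 − P0) / P0 = (172.14 + 3.79 − 167.82) / 167.82 = 8.11 / 167.82 = 4.8326%
CAPM required = R_f + β·MRP = 1.03% + 0.81 × 5.55% = 5.5255%
α = realised − required = 4.8326% − 5.5255% = -0.69%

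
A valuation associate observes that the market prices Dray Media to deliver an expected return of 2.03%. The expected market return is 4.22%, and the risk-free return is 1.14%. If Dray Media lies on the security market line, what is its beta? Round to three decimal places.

MRP = 4.22% − 1.14% = 3.08%
β = (E(R) − R_f) / MRP = (2.03% − 1.14%) / 3.08% = 0.89% / 3.08% = 0.289

0.289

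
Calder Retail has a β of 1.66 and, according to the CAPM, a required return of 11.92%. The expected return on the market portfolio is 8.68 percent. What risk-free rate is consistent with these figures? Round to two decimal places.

3.77%

E(R) = R_f + β(E(R_m) − R_f) = R_f(1 − β) + β·E(R_m)
11.92% = R_f × (1 − 1.66) + 1.66 × 8.68%
11.92% = R_f × -0.66 + 14.4088%
R_f = (11.92% − 14.4088%) / -0.66 = 3.77%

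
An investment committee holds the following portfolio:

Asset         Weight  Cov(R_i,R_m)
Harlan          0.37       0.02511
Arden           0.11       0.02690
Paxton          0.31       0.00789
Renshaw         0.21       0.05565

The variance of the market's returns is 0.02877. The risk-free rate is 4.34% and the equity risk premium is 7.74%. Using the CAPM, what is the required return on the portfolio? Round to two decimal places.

11.44%

β_Harlan = 0.02511 / 0.02877 = 0.8728
β_Arden = 0.02690 / 0.02877 = 0.9350
β_Paxton = 0.00789 / 0.02877 = 0.2742
β_Renshaw = 0.05565 / 0.02877 = 1.9343
β_P = Σ w_i β_i = 0.37×0.8728 + 0.11×0.9350 + 0.31×0.2742 + 0.21×1.9343 = 0.9170
E(R_P) = R_f + β_P × MRP = 4.34% + 0.9170 × 7.74% = 11.44%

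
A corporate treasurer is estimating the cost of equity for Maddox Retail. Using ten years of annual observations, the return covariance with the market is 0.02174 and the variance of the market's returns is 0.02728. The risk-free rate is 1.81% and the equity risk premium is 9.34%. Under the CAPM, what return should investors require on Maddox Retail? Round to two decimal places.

β = Cov(R_i, R_m) / Var(R_m) = 0.02174 / 0.02728 = 0.7969
E(R) = R_f + β × MRP = 1.81% + 0.7969 × 9.34% = 9.25%

9.25%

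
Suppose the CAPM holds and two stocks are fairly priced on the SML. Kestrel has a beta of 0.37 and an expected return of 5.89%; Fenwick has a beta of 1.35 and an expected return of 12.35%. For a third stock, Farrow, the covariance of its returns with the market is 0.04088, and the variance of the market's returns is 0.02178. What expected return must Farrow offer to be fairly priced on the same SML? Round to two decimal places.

MRP = (12.35% − 5.89%) / (1.35 − 0.37) = 6.5918%
R_f = 5.89% − 0.37 × 6.5918% = 3.4510%
β_Farrow = Cov / Var(R_m) = 0.04088 / 0.02178 = 1.8770
E(R_Farrow) = R_f + β × MRP = 3.4510% + 1.8770 × 6.5918% = 15.82%

15.82%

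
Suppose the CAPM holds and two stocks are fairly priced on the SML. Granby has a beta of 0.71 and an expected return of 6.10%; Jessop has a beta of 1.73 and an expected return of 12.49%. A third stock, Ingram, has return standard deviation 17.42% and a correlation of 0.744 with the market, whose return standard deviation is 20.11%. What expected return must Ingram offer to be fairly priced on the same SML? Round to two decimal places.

5.69%

MRP = (12.49% − 6.10%) / (1.73 − 0.71) = 6.2647%
R_f = 6.10% − 0.71 × 6.2647% = 1.6521%
β_Ingram = ρ·σ_i/σ_m = 0.744 × 17.42 / 20.11 = 0.6445
E(R_Ingram) = R_f + β × MRP = 1.6521% + 0.6445 × 6.2647% = 5.69%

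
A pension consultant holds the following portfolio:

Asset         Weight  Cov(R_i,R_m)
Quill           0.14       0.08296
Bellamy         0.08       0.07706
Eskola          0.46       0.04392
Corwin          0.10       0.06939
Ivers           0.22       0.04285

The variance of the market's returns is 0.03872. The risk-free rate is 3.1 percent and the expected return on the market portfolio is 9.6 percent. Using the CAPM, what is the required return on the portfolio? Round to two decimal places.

β_Quill = 0.08296 / 0.03872 = 2.1426
β_Bellamy = 0.07706 / 0.03872 = 1.9902
β_Eskola = 0.04392 / 0.03872 = 1.1343
β_Corwin = 0.06939 / 0.03872 = 1.7921
β_Ivers = 0.04285 / 0.03872 = 1.1067
β_P = Σ w_i β_i = 0.14×2.1426 + 0.08×1.9902 + 0.46×1.1343 + 0.10×1.7921 + 0.22×1.1067 = 1.4036
MRP = 9.6% − 3.1% = 6.50%
E(R_P) = R_f + β_P × MRP = 3.1% + 1.4036 × 6.5% = 12.22%

12.22%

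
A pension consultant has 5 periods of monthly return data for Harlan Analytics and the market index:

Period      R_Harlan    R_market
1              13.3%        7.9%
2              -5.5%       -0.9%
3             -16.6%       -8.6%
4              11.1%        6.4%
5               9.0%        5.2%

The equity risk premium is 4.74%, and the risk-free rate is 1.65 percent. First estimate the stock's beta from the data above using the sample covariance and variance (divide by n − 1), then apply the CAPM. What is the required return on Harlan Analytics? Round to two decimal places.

10.56%

Mean R_i = (13.3 − 5.5 − 16.6 + 11.1 + 9.0) / 5 = 2.2600%
Mean R_m = (7.9 − 0.9 − 8.6 + 6.4 + 5.2) / 5 = 2.0000%
Σ(R_i − R̄_i)(R_m − R̄_m) = 348.0200  ⇒  Cov = 348.0200 / 4 = 87.0050
Σ(R_m − R̄_m)² = 185.1800  ⇒  Var(R_m) = 185.1800 / 4 = 46.2950
β = Cov / Var(R_m) = 87.0050 / 46.2950 = 1.8794
E(R) = R_f + β × MRP = 1.65% + 1.8794 × 4.74% = 10.56%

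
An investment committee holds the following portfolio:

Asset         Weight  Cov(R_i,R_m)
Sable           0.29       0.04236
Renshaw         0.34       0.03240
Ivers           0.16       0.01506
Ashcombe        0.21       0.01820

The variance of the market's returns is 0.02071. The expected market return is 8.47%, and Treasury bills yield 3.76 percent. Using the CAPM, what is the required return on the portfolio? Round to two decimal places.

β_Sable = 0.04236 / 0.02071 = 2.0454
β_Renshaw = 0.03240 / 0.02071 = 1.5645
β_Ivers = 0.01506 / 0.02071 = 0.7272
β_Ashcombe = 0.01820 / 0.02071 = 0.8788
β_P = Σ w_i β_i = 0.29×2.0454 + 0.34×1.5645 + 0.16×0.7272 + 0.21×0.8788 = 1.4260
MRP = 8.47% − 3.76% = 4.71%
E(R_P) = R_f + β_P × MRP = 3.76% + 1.4260 × 4.71% = 10.48%

10.48%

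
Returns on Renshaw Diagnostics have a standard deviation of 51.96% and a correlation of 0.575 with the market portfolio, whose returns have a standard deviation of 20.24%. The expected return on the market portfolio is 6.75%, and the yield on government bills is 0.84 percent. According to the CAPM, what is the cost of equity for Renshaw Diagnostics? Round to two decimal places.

β = ρ × σ_i / σ_m = 0.575 × 51.96% / 20.24% = 1.4761
MRP = 6.75% − 0.84% = 5.91%
E(R) = 0.84% + 1.4761 × 5.91% = 9.56%

9.56%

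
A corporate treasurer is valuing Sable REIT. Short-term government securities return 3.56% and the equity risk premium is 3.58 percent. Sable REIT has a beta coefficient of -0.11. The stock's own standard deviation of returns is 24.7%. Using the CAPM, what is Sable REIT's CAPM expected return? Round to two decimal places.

E(R) = R_f + β × MRP = 3.56% + -0.11 × 3.58% = 3.17%

3.17%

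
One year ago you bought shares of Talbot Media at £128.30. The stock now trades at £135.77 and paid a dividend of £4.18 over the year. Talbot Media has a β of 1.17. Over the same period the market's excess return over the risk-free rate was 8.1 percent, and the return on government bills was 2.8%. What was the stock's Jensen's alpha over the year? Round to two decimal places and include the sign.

-3.20%

Realised HPR = (P1 + D1 − P0) / P0 = (135.77 + 4.18 − 128.30) / 128.30 = 11.65 / 128.30 = 9.0803%
CAPM required = R_f + β·MRP = 2.8% + 1.17 × 8.1% = 12.2770%
α = realised − required = 9.0803% − 12.2770% = -3.20%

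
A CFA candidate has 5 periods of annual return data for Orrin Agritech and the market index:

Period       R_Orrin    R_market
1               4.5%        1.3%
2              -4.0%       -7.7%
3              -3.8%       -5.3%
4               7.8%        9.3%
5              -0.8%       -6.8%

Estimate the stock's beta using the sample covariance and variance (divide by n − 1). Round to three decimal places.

0.691

Mean R_i = (4.5 − 4.0 − 3.8 + 7.8 − 0.8) / 5 = 0.7400%
Mean R_m = (1.3 − 7.7 − 5.3 + 9.3 − 6.8) / 5 = -1.8400%
Σ(R_i − R̄_i)(R_m − R̄_m) = 141.5780  ⇒  Cov = 141.5780 / 4 = 35.3945
Σ(R_m − R̄_m)² = 204.8720  ⇒  Var(R_m) = 204.8720 / 4 = 51.2180
β = Cov / Var(R_m) = 35.3945 / 51.2180 = 0.6911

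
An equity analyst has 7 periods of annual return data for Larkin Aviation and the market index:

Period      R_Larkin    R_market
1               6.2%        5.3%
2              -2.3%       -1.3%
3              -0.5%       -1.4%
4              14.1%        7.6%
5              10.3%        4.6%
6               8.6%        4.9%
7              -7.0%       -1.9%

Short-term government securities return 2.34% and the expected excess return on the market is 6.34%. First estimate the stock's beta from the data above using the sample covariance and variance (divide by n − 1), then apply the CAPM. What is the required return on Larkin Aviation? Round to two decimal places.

14.05%

Mean R_i = (6.2 − 2.3 − 0.5 + 14.1 + 10.3 + 8.6 − 7.0) / 7 = 4.2000%
Mean R_m = (5.3 − 1.3 − 1.4 + 7.6 + 4.6 + 4.9 − 1.9) / 7 = 2.5429%
Σ(R_i − R̄_i)(R_m − R̄_m) = 171.7700  ⇒  Cov = 171.7700 / 6 = 28.6283
Σ(R_m − R̄_m)² = 93.0171  ⇒  Var(R_m) = 93.0171 / 6 = 15.5029
β = Cov / Var(R_m) = 28.6283 / 15.5029 = 1.8466
E(R) = R_f + β × MRP = 2.34% + 1.8466 × 6.34% = 14.05%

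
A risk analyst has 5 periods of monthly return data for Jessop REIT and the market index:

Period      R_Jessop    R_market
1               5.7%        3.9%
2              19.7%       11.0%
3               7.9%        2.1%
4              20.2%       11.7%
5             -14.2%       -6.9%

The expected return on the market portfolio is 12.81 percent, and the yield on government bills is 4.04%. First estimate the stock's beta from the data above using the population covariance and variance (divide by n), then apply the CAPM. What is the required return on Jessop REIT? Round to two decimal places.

Mean R_i = (5.7 + 19.7 + 7.9 + 20.2 − 14.2) / 5 = 7.8600%
Mean R_m = (3.9 + 11.0 + 2.1 + 11.7 − 6.9) / 5 = 4.3600%
Σ(R_i − R̄_i)(R_m − R̄_m) = 418.4920  ⇒  Cov = 418.4920 / 5 = 83.6984
Σ(R_m − R̄_m)² = 230.0720  ⇒  Var(R_m) = 230.0720 / 5 = 46.0144
β = Cov / Var(R_m) = 83.6984 / 46.0144 = 1.8190
MRP = 12.81% − 4.04% = 8.77%
E(R) = R_f + β × MRP = 4.04% + 1.8190 × 8.77% = 19.99%

19.99%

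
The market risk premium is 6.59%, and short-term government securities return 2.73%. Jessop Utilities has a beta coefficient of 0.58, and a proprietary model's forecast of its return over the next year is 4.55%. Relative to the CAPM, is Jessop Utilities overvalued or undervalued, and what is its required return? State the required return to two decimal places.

Overvalued; required return 6.55%

Required return = R_f + β·MRP = 2.73% + 0.58 × 6.59% = 6.55%
Forecast 4.55% < required 6.55% → the stock plots below the SML → overvalued.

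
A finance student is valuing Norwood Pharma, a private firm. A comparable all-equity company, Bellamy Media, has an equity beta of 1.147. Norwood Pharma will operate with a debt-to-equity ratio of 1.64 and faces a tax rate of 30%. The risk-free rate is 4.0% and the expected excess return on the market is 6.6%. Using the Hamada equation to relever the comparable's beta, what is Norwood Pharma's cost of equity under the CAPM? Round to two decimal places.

β_L = β_U × [1 + (1 − t)(D/E)] = 1.147 × [1 + (1 − 0.30) × 1.64]
    = 1.147 × [1 + 0.70 × 1.64] = 1.147 × 2.1480 = 2.4638
E(R) = R_f + β_L × MRP = 4.0% + 2.4638 × 6.6% = 20.26%

20.26%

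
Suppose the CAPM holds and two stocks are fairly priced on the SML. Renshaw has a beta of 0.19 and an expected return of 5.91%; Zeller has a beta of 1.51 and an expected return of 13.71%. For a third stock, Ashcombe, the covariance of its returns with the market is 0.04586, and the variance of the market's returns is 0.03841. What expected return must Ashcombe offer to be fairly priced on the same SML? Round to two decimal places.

11.84%

MRP = (13.71% − 5.91%) / (1.51 − 0.19) = 5.9091%
R_f = 5.91% − 0.19 × 5.9091% = 4.7873%
β_Ashcombe = Cov / Var(R_m) = 0.04586 / 0.03841 = 1.1940
E(R_Ashcombe) = R_f + β × MRP = 4.7873% + 1.1940 × 5.9091% = 11.84%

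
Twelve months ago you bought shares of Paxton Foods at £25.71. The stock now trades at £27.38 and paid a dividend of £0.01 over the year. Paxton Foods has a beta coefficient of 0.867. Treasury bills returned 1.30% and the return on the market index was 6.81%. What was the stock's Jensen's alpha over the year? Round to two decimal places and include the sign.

Realised HPR = (P1 + D1 − P0) / P0 = (27.38 + 0.01 − 25.71) / 25.71 = 1.68 / 25.71 = 6.5344%
MRP = 6.81% − 1.30% = 5.51%
CAPM required = R_f + β·MRP = 1.30% + 0.867 × 5.51% = 6.07717%
α = realised − required = 6.5344% − 6.07717% = +0.46%

+0.46%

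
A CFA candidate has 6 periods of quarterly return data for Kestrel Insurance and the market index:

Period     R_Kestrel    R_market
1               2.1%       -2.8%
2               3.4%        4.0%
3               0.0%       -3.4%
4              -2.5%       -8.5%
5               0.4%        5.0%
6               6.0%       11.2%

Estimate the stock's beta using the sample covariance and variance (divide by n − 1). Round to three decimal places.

0.354

Mean R_i = (2.1 + 3.4 + 0.0 − 2.5 + 0.4 + 6.0) / 6 = 1.5667%
Mean R_m = (-2.8 + 4.0 − 3.4 − 8.5 + 5.0 + 11.2) / 6 = 0.9167%
Σ(R_i − R̄_i)(R_m − R̄_m) = 89.5533  ⇒  Cov = 89.5533 / 5 = 17.9107
Σ(R_m − R̄_m)² = 253.0483  ⇒  Var(R_m) = 253.0483 / 5 = 50.6097
β = Cov / Var(R_m) = 17.9107 / 50.6097 = 0.3539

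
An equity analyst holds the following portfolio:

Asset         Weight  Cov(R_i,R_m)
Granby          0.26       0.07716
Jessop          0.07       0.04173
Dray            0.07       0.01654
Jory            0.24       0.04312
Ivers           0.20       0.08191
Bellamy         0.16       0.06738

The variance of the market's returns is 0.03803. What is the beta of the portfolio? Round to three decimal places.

1.621

β_Granby = 0.07716 / 0.03803 = 2.0289
β_Jessop = 0.04173 / 0.03803 = 1.0973
β_Dray = 0.01654 / 0.03803 = 0.4349
β_Jory = 0.04312 / 0.03803 = 1.1338
β_Ivers = 0.08191 / 0.03803 = 2.1538
β_Bellamy = 0.06738 / 0.03803 = 1.7718
β_P = Σ w_i β_i = 0.26×2.0289 + 0.07×1.0973 + 0.07×0.4349 + 0.24×1.1338 + 0.20×2.1538 + 0.16×1.7718 = 1.6211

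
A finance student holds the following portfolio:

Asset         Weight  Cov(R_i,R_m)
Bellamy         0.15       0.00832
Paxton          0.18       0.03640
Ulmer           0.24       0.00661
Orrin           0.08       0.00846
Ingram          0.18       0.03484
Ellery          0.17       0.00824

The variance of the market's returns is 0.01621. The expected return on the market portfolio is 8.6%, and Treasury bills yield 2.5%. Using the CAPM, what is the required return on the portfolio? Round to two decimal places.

9.17%

β_Bellamy = 0.00832 / 0.01621 = 0.5133
β_Paxton = 0.03640 / 0.01621 = 2.2455
β_Ulmer = 0.00661 / 0.01621 = 0.4078
β_Orrin = 0.00846 / 0.01621 = 0.5219
β_Ingram = 0.03484 / 0.01621 = 2.1493
β_Ellery = 0.00824 / 0.01621 = 0.5083
β_P = Σ w_i β_i = 0.15×0.5133 + 0.18×2.2455 + 0.24×0.4078 + 0.08×0.5219 + 0.18×2.1493 + 0.17×0.5083 = 1.0941
MRP = 8.6% − 2.5% = 6.10%
E(R_P) = R_f + β_P × MRP = 2.5% + 1.0941 × 6.1% = 9.17%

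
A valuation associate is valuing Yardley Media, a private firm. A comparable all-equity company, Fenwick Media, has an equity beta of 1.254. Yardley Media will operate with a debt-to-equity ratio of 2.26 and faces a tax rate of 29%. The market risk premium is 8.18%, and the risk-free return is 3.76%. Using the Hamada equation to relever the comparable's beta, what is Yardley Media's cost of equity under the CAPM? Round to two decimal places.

β_L = β_U × [1 + (1 − t)(D/E)] = 1.254 × [1 + (1 − 0.29) × 2.26]
    = 1.254 × [1 + 0.71 × 2.26] = 1.254 × 2.6046 = 3.2662
E(R) = R_f + β_L × MRP = 3.76% + 3.2662 × 8.18% = 30.48%

30.48%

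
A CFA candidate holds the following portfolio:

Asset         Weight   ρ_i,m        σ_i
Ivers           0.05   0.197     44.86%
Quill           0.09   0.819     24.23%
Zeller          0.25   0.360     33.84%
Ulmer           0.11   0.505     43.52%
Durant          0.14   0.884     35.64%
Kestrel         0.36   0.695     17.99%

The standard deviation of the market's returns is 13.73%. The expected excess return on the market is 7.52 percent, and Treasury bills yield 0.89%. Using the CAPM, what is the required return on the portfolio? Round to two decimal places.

β_Ivers = 0.197 × 44.86% / 13.73% = 0.6437
β_Quill = 0.819 × 24.23% / 13.73% = 1.4453
β_Zeller = 0.360 × 33.84% / 13.73% = 0.8873
β_Ulmer = 0.505 × 43.52% / 13.73% = 1.6007
β_Durant = 0.884 × 35.64% / 13.73% = 2.2947
β_Kestrel = 0.695 × 17.99% / 13.73% = 0.9106
β_P = Σ w_i β_i = 0.05×0.6437 + 0.09×1.4453 + 0.25×0.8873 + 0.11×1.6007 + 0.14×2.2947 + 0.36×0.9106 = 1.2092
E(R_P) = R_f + β_P × MRP = 0.89% + 1.2092 × 7.52% = 9.98%

9.98%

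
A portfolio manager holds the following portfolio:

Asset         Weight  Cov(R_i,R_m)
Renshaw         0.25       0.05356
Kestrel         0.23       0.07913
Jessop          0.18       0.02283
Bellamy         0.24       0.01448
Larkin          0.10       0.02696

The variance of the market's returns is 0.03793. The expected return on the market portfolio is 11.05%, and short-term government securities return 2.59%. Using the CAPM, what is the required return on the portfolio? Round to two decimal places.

11.93%

β_Renshaw = 0.05356 / 0.03793 = 1.4121
β_Kestrel = 0.07913 / 0.03793 = 2.0862
β_Jessop = 0.02283 / 0.03793 = 0.6019
β_Bellamy = 0.01448 / 0.03793 = 0.3818
β_Larkin = 0.02696 / 0.03793 = 0.7108
β_P = Σ w_i β_i = 0.25×1.4121 + 0.23×2.0862 + 0.18×0.6019 + 0.24×0.3818 + 0.10×0.7108 = 1.1039
MRP = 11.05% − 2.59% = 8.46%
E(R_P) = R_f + β_P × MRP = 2.59% + 1.1039 × 8.46% = 11.93%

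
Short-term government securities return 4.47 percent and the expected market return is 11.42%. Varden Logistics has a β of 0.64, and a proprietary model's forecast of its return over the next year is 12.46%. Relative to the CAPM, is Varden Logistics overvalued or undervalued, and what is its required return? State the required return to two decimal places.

MRP = 11.42% − 4.47% = 6.95%
Required return = R_f + β·MRP = 4.47% + 0.64 × 6.95% = 8.92%
Forecast 12.46% > required 8.92% → the stock plots above the SML → undervalued.

Undervalued; required return 8.92%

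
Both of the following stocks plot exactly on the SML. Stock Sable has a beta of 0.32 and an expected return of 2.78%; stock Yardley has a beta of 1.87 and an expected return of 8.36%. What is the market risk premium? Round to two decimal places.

Both satisfy E(R) = R_f + β·MRP, so the slope of the SML is
MRP = (8.36% − 2.78%) / (1.87 − 0.32) = 5.58% / 1.55 = 3.6000%

3.60%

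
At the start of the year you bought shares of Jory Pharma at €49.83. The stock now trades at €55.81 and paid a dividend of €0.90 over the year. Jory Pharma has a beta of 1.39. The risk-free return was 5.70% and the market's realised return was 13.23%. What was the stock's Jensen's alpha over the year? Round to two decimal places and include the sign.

-2.36%

Realised HPR = (P1 + D1 − P0) / P0 = (55.81 + 0.90 − 49.83) / 49.83 = 6.88 / 49.83 = 13.8069%
MRP = 13.23% − 5.70% = 7.53%
CAPM required = R_f + β·MRP = 5.70% + 1.39 × 7.53% = 16.1667%
α = realised − required = 13.8069% − 16.1667% = -2.36%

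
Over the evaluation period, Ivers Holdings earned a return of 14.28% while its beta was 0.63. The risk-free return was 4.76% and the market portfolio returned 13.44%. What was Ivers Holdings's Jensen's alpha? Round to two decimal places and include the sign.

Market excess return = 13.44% − 4.76% = 8.68%
CAPM benchmark = R_f + β(R_m − R_f) = 4.76% + 0.63 × 8.68% = 10.2284%
α = actual − benchmark = 14.28% − 10.2284% = +4.05%

+4.05%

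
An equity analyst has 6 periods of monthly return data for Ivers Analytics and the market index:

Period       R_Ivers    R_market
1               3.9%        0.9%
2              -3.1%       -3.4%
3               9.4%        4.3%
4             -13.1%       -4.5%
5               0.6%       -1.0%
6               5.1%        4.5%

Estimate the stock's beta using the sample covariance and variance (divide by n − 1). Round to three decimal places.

1.874

Mean R_i = (3.9 − 3.1 + 9.4 − 13.1 + 0.6 + 5.1) / 6 = 0.4667%
Mean R_m = (0.9 − 3.4 + 4.3 − 4.5 − 1.0 + 4.5) / 6 = 0.1333%
Σ(R_i − R̄_i)(R_m − R̄_m) = 135.3967  ⇒  Cov = 135.3967 / 5 = 27.0793
Σ(R_m − R̄_m)² = 72.2533  ⇒  Var(R_m) = 72.2533 / 5 = 14.4507
β = Cov / Var(R_m) = 27.0793 / 14.4507 = 1.8739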